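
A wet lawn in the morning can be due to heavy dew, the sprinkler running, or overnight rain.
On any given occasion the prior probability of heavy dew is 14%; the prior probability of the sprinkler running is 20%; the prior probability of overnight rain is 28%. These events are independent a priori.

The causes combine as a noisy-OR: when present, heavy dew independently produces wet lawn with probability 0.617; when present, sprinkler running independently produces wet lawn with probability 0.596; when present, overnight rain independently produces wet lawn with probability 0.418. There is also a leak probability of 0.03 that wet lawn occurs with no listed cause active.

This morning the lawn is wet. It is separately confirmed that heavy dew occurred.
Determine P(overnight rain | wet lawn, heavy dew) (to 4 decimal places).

P(overnight rain | wet lawn, heavy dew) ≈ 0.3188

Under noisy-OR, P(wet lawn | causes) = 1 − (1−0.03)·∏(1−qᵢ) over the active causes.
P(wet lawn | heavy dew) = 0.62849×0.8×0.72 + 0.783781×0.8×0.28 + 0.84991×0.2×0.72 + 0.912648×0.2×0.28 = 0.362010 + 0.175567 + 0.122387 + 0.051108 = 0.711072
The overnight rain-present share is 0.175567 + 0.051108 = 0.226675.
Hence the posterior is 0.226675/0.711072 ≈ 0.3188.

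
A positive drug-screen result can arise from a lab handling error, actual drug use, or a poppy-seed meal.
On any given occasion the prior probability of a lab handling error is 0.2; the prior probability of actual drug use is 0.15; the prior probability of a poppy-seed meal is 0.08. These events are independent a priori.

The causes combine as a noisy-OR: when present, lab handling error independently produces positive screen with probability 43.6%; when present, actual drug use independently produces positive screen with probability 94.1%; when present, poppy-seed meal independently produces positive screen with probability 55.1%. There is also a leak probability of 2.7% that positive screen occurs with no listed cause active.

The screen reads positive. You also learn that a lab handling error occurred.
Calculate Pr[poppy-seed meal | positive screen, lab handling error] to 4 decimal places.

Pr[poppy-seed meal | positive screen, lab handling error] ≈ 0.1148

Under noisy-OR, P(positive screen | causes) = 1 − (1−0.027)·∏(1−qᵢ) over the active causes.
For the numerator, keep only poppy-seed meal=true terms: 0.051245 + 0.011826 = 0.063071
The normalizing constant is 0.451228*0.85*0.92 + 0.753601*0.85*0.08 + 0.967622*0.15*0.92 + 0.985462*0.15*0.08 = 0.549463
Posterior = 0.063071 / 0.549463 ≈ 0.1148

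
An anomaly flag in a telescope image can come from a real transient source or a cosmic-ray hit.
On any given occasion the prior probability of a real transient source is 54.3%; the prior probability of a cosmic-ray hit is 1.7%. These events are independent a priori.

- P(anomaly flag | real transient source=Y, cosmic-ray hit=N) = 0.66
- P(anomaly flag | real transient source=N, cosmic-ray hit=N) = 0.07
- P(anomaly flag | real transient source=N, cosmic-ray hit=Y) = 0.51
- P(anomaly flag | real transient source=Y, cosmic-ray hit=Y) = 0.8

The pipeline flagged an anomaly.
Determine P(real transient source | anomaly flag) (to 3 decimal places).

P(real transient source | anomaly flag) ≈ 0.910

Weight on real transient source=true, given the evidence: 0.352288 + 0.007385 = 0.359673
Denominator P(anomaly flag): 0.07*0.457*0.983 + 0.51*0.457*0.017 + 0.66*0.543*0.983 + 0.8*0.543*0.017 = 0.395081
Posterior = 0.359673 / 0.395081 ≈ 0.910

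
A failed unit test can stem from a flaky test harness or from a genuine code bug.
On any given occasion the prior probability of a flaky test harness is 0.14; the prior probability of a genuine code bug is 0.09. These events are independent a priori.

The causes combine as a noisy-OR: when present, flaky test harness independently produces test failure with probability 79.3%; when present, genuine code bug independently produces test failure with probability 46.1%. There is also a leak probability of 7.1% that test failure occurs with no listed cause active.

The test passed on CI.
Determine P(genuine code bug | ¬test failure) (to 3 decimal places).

Under noisy-OR, P(test failure | causes) = 1 − (1−0.071)·∏(1−qᵢ) over the active causes.
P(¬test failure) = 0.929*0.86*0.91 + 0.500731*0.86*0.09 + 0.192303*0.14*0.91 + 0.103651*0.14*0.09 = 0.727035 + 0.038757 + 0.024499 + 0.001306 = 0.791597
The genuine code bug-present share is 0.038757 + 0.001306 = 0.040063.
Hence the posterior is 0.040063/0.791597 ≈ 0.051.

P(genuine code bug | ¬test failure) ≈ 0.051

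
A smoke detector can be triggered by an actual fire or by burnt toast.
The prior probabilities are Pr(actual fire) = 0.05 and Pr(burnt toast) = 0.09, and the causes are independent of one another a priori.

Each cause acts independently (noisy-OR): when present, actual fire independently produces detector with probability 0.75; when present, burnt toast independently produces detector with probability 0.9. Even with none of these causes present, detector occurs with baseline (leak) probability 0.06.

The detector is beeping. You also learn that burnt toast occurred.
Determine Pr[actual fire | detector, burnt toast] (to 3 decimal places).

Under noisy-OR, P(detector | causes) = 1 − (1−0.06)·∏(1−qᵢ) over the active causes.
P(detector | burnt toast) = 0.906*0.95 + 0.9765*0.05 = 0.860700 + 0.048825 = 0.909525
The actual fire-present share is 0.9765*0.05 = 0.048825.
Hence the posterior is 0.048825/0.909525 ≈ 0.054.

Pr[actual fire | detector, burnt toast] ≈ 0.054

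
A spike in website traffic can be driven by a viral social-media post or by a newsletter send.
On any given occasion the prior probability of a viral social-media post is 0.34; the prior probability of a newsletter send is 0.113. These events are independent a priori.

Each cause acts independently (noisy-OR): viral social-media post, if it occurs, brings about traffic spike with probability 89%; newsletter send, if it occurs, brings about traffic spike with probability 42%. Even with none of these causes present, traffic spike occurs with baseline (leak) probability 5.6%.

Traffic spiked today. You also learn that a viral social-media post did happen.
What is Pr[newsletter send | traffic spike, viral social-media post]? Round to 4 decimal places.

Pr[newsletter send | traffic spike, viral social-media post] ≈ 0.1179

Under noisy-OR, P(traffic spike | causes) = 1 − (1−0.056)·∏(1−qᵢ) over the active causes.
Weight on newsletter send=true, given the evidence: 0.939773×0.113 = 0.106194
Normalizer over all consistent configurations: 0.89616×0.887 + 0.939773×0.113 = 0.901088
Posterior = 0.106194 / 0.901088 ≈ 0.1179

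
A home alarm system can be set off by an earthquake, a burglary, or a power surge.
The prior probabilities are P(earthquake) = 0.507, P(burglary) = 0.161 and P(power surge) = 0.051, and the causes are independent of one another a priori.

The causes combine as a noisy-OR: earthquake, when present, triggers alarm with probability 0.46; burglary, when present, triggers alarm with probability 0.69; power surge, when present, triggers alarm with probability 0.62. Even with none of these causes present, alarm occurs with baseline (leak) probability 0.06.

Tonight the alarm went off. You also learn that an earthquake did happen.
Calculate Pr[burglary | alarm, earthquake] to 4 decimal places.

Under noisy-OR, P(alarm | causes) = 1 − (1−0.06)·∏(1−qᵢ) over the active causes.
Weight on burglary=true, given the evidence: 0.128747 + 0.007720 = 0.136467
Denominator P(alarm | earthquake): 0.4924×0.839×0.949 + 0.807112×0.839×0.051 + 0.842644×0.161×0.949 + 0.940205×0.161×0.051 = 0.563057
Posterior = 0.136467 / 0.563057 ≈ 0.2424

Pr[burglary | alarm, earthquake] ≈ 0.2424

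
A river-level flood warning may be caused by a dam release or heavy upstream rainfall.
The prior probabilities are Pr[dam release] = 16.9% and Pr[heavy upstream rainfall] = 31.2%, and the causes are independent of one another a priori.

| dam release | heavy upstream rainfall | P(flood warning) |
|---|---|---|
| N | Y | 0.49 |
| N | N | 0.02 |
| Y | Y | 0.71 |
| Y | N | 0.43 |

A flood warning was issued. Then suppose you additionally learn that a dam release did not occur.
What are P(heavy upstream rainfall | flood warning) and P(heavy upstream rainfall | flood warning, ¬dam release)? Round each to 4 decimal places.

P(heavy upstream rainfall | flood warning) ≈ 0.7281; P(heavy upstream rainfall | flood warning, ¬dam release) ≈ 0.9174

Enumerate the 4 (dam release, heavy upstream rainfall) configurations and weight by the priors:
  P(flood warning) = 0.02×0.831×0.688 + 0.49×0.831×0.312 + 0.43×0.169×0.688 + 0.71×0.169×0.312
        = 0.011435 + 0.127043 + 0.049997 + 0.037437 = 0.225912
Configurations with heavy upstream rainfall contribute 0.164480, so
  P(heavy upstream rainfall | flood warning) = 0.164480 / 0.225912 ≈ 0.7281

Now also conditioning on dam release≠true:
P(flood warning | ¬dam release) = 0.02·0.688 + 0.49·0.312 = 0.013760 + 0.152880 = 0.166640
The heavy upstream rainfall-present share is 0.49·0.312 = 0.152880.
Hence the posterior is 0.152880/0.166640 ≈ 0.9174.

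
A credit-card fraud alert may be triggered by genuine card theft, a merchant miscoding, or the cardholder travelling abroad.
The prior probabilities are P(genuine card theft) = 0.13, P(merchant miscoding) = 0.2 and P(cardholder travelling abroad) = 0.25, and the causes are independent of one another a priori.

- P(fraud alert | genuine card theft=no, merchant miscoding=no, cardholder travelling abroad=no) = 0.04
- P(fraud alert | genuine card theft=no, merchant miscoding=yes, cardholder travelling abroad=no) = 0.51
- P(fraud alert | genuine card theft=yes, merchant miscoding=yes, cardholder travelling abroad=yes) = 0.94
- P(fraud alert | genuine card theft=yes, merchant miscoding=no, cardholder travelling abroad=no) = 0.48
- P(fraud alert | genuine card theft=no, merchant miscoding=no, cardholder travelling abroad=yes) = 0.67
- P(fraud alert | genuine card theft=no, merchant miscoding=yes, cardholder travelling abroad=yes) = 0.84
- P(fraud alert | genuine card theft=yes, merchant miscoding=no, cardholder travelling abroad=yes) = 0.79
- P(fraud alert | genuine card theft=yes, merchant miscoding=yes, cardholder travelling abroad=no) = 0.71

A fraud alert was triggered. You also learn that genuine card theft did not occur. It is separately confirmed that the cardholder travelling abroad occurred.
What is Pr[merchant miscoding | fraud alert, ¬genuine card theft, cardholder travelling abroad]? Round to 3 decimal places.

Pr[merchant miscoding | fraud alert, ¬genuine card theft, cardholder travelling abroad] ≈ 0.239

Enumerate both values of merchant miscoding and weight by the priors:
  P(fraud alert | ¬genuine card theft, cardholder travelling abroad) = 0.67×0.8 + 0.84×0.2
        = 0.536000 + 0.168000 = 0.704000
Keeping only the merchant miscoding-present terms gives 0.168000, so
  P(merchant miscoding | fraud alert, ¬genuine card theft, cardholder travelling abroad) = 0.168000 / 0.704000 ≈ 0.239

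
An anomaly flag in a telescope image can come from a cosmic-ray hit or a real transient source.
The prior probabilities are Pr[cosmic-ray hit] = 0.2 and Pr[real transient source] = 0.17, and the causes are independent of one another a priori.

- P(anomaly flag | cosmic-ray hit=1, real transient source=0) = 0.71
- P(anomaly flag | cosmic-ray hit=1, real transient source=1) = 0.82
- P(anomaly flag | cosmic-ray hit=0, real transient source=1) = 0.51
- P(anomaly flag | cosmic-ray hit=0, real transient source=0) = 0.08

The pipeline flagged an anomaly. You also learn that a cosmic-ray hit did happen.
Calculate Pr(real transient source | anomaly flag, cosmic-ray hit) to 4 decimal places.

P(anomaly flag | cosmic-ray hit) = 0.71*0.83 + 0.82*0.17 = 0.589300 + 0.139400 = 0.728700
Of this, 0.139400 comes from 0.82*0.17 (the real transient source=true cases).
P(real transient source | anomaly flag, cosmic-ray hit) = 0.139400 / 0.728700 ≈ 0.1913

Pr(real transient source | anomaly flag, cosmic-ray hit) ≈ 0.1913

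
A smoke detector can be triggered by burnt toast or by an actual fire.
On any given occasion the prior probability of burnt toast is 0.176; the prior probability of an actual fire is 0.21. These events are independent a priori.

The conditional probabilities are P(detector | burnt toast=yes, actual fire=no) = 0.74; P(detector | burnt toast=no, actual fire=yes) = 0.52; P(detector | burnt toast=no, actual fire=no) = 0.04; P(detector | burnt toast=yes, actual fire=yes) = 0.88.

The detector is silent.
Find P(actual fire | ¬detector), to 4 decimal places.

P(¬detector) = 0.96×0.824×0.79 + 0.48×0.824×0.21 + 0.26×0.176×0.79 + 0.12×0.176×0.21 = 0.624922 + 0.083059 + 0.036150 + 0.004435 = 0.748566
Of this, 0.087494 comes from 0.083059 + 0.004435 (the actual fire=true cases).
P(actual fire | ¬detector) = 0.087494 / 0.748566 ≈ 0.1169

P(actual fire | ¬detector) ≈ 0.1169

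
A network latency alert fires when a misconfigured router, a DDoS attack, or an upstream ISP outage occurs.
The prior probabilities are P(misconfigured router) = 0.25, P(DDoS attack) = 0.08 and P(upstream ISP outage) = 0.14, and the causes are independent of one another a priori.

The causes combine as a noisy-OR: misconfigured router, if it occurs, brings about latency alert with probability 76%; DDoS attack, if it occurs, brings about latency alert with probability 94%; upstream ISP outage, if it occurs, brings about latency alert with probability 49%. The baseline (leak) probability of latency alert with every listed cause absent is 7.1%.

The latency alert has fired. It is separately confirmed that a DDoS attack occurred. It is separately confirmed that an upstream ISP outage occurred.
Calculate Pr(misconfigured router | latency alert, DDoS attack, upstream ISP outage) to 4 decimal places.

Under noisy-OR, P(latency alert | causes) = 1 − (1−0.071)·∏(1−qᵢ) over the active causes.
P(latency alert | DDoS attack, upstream ISP outage) = 0.971573·0.75 + 0.993177·0.25 = 0.728680 + 0.248294 = 0.976974
Of this, 0.248294 comes from 0.993177·0.25 (the misconfigured router=true cases).
Hence the posterior is 0.248294/0.976974 ≈ 0.2541.

Pr(misconfigured router | latency alert, DDoS attack, upstream ISP outage) ≈ 0.2541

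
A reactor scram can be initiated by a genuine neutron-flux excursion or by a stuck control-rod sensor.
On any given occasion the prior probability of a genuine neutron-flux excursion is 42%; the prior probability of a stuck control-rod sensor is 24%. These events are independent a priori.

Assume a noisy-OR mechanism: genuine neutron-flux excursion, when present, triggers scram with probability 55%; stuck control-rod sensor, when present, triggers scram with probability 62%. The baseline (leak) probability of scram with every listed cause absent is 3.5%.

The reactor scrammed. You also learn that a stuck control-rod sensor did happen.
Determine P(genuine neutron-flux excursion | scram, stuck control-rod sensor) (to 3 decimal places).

Under noisy-OR, P(scram | causes) = 1 − (1−0.035)·∏(1−qᵢ) over the active causes.
Sum P(scram|·) weighted by the priors over both values of genuine neutron-flux excursion:
  P(scram | stuck control-rod sensor) = 0.6333×0.58 + 0.834985×0.42
        = 0.367314 + 0.350694 = 0.718008
Configurations with genuine neutron-flux excursion contribute 0.350694, so
  P(genuine neutron-flux excursion | scram, stuck control-rod sensor) = 0.350694 / 0.718008 ≈ 0.488

P(genuine neutron-flux excursion | scram, stuck control-rod sensor) ≈ 0.488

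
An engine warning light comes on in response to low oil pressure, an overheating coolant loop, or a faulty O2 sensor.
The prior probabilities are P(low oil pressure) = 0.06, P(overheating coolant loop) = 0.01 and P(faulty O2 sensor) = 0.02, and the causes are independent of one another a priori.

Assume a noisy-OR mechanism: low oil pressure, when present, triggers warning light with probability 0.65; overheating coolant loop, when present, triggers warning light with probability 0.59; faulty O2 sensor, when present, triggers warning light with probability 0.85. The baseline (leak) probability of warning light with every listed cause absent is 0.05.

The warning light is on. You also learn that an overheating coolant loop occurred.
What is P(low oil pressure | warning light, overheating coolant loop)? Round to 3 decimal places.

Under noisy-OR, P(warning light | causes) = 1 − (1−0.05)·∏(1−qᵢ) over the active causes.
By total probability over the 4 (low oil pressure, faulty O2 sensor) configurations:
  P(warning light | overheating coolant loop) = 0.6105*0.94*0.98 + 0.941575*0.94*0.02 + 0.863675*0.06*0.98 + 0.979551*0.06*0.02
        = 0.562393 + 0.017702 + 0.050784 + 0.001175 = 0.632054
Configurations with low oil pressure contribute 0.051959, so
  P(low oil pressure | warning light, overheating coolant loop) = 0.051959 / 0.632054 ≈ 0.082

P(low oil pressure | warning light, overheating coolant loop) ≈ 0.082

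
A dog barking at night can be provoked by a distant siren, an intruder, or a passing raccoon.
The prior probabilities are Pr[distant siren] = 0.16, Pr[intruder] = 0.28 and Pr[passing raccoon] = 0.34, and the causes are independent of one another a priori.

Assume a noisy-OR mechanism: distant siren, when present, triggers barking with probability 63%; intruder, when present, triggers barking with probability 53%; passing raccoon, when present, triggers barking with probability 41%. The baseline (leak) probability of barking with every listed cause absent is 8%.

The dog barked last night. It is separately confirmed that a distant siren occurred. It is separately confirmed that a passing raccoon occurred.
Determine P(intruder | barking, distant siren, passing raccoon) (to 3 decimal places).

P(intruder | barking, distant siren, passing raccoon) ≈ 0.306

Under noisy-OR, P(barking | causes) = 1 − (1−0.08)·∏(1−qᵢ) over the active causes.
P(barking | distant siren, passing raccoon) = 0.799164·0.72 + 0.905607·0.28 = 0.575398 + 0.253570 = 0.828968
The intruder-present share is 0.905607·0.28 = 0.253570.
Hence the posterior is 0.253570/0.828968 ≈ 0.306.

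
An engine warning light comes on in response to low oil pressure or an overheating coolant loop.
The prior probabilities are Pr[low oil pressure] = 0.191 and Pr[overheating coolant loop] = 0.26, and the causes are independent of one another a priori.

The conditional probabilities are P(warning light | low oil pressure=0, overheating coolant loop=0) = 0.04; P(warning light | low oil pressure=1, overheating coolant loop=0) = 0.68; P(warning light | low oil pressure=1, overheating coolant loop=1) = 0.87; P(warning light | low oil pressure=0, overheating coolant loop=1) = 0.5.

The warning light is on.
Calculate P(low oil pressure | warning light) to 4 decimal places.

Enumerate the 4 (low oil pressure, overheating coolant loop) configurations and weight by the priors:
  P(warning light) = 0.04*0.809*0.74 + 0.5*0.809*0.26 + 0.68*0.191*0.74 + 0.87*0.191*0.26
        = 0.023946 + 0.105170 + 0.096111 + 0.043204 = 0.268431
The terms with low oil pressure present sum to 0.139315, so
  P(low oil pressure | warning light) = 0.139315 / 0.268431 ≈ 0.5190

P(low oil pressure | warning light) ≈ 0.5190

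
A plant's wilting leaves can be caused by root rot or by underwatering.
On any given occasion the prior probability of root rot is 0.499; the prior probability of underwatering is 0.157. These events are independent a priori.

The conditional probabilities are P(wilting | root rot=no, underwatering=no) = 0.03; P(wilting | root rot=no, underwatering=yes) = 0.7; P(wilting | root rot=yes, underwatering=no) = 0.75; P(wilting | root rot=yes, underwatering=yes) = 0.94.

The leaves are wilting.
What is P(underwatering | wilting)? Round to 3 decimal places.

P(underwatering | wilting) ≈ 0.282

P(wilting) = 0.03×0.501×0.843 + 0.7×0.501×0.157 + 0.75×0.499×0.843 + 0.94×0.499×0.157 = 0.012670 + 0.055060 + 0.315493 + 0.073642 = 0.456865
Of this, 0.128702 comes from 0.055060 + 0.073642 (the underwatering=true cases).
Hence the posterior is 0.128702/0.456865 ≈ 0.282.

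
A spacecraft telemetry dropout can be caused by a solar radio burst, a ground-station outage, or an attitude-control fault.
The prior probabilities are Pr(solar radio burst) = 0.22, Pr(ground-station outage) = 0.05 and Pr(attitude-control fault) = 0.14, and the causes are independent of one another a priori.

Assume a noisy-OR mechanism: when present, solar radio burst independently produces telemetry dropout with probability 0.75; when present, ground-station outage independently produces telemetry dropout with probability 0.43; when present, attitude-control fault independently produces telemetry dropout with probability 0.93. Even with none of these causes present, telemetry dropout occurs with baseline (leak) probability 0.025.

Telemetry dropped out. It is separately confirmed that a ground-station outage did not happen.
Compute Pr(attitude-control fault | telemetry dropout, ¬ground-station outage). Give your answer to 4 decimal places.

Under noisy-OR, P(telemetry dropout | causes) = 1 − (1−0.025)·∏(1−qᵢ) over the active causes.
Numerator (weight on configurations with attitude-control fault): 0.101747 + 0.030274 = 0.132021
Normalizer over all consistent configurations: 0.025·0.78·0.86 + 0.93175·0.78·0.14 + 0.75625·0.22·0.86 + 0.982938·0.22·0.14 = 0.291874
P(attitude-control fault | telemetry dropout, ¬ground-station outage) = 0.132021/0.291874 ≈ 0.4523

Pr(attitude-control fault | telemetry dropout, ¬ground-station outage) ≈ 0.4523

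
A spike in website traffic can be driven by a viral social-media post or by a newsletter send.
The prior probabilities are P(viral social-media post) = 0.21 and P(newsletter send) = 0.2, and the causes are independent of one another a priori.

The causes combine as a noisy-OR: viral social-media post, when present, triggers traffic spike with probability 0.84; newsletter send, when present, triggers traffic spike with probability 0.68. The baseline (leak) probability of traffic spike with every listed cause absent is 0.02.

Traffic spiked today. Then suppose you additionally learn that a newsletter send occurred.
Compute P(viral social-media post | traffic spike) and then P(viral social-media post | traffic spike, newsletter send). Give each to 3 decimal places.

P(viral social-media post | traffic spike) ≈ 0.600; P(viral social-media post | traffic spike, newsletter send) ≈ 0.269

Under noisy-OR, P(traffic spike | causes) = 1 − (1−0.02)·∏(1−qᵢ) over the active causes.
By total probability over the 4 (viral social-media post, newsletter send) configurations:
  P(traffic spike) = 0.02*0.79*0.8 + 0.6864*0.79*0.2 + 0.8432*0.21*0.8 + 0.949824*0.21*0.2
        = 0.012640 + 0.108451 + 0.141658 + 0.039893 = 0.302642
Keeping only the viral social-media post-present terms gives 0.181551, so
  P(viral social-media post | traffic spike) = 0.181551 / 0.302642 ≈ 0.600

Now also conditioning on newsletter send=true:
Numerator (weight on configurations with viral social-media post): 0.949824·0.21 = 0.199463
The normalizing constant is 0.6864·0.79 + 0.949824·0.21 = 0.741719
Posterior = 0.199463 / 0.741719 ≈ 0.269
Conditioning on newsletter send lowers the posterior on viral social-media post: the classic explaining-away effect in a common-effect structure.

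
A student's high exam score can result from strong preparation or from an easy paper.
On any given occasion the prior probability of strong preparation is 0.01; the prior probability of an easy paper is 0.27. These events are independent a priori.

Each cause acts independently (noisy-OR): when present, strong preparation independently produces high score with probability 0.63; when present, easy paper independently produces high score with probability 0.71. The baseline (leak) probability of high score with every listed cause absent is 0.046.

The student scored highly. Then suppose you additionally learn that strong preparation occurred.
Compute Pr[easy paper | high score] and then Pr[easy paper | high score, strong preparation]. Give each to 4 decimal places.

Pr[easy paper | high score] ≈ 0.8376; Pr[easy paper | high score, strong preparation] ≈ 0.3391

Under noisy-OR, P(high score | causes) = 1 − (1−0.046)·∏(1−qᵢ) over the active causes.
Weight on easy paper=true, given the evidence: 0.193349 + 0.002424 = 0.195773
Denominator P(high score): 0.046×0.99×0.73 + 0.72334×0.99×0.27 + 0.64702×0.01×0.73 + 0.897636×0.01×0.27 = 0.233740
P(easy paper | high score) = 0.195773/0.233740 ≈ 0.8376

With the extra evidence:
Sum P(high score|·) weighted by the priors over both values of easy paper:
  P(high score | strong preparation) = 0.64702*0.73 + 0.897636*0.27
        = 0.472325 + 0.242362 = 0.714687
Configurations with easy paper contribute 0.242362, so
  P(easy paper | high score, strong preparation) = 0.242362 / 0.714687 ≈ 0.3391
This is intercausal reasoning (explaining away): once strong preparation accounts for the high score, easy paper becomes less likely.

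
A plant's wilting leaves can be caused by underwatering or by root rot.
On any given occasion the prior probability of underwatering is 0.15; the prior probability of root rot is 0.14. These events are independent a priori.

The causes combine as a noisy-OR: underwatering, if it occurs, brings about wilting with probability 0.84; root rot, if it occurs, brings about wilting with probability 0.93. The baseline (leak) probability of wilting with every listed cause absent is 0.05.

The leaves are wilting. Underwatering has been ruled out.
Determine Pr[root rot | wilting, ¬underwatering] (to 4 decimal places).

Pr[root rot | wilting, ¬underwatering] ≈ 0.7524

Under noisy-OR, P(wilting | causes) = 1 − (1−0.05)·∏(1−qᵢ) over the active causes.
Numerator (weight on configurations with root rot): 0.9335*0.14 = 0.130690
Denominator P(wilting | ¬underwatering): 0.05*0.86 + 0.9335*0.14 = 0.173690
Posterior = 0.130690 / 0.173690 ≈ 0.7524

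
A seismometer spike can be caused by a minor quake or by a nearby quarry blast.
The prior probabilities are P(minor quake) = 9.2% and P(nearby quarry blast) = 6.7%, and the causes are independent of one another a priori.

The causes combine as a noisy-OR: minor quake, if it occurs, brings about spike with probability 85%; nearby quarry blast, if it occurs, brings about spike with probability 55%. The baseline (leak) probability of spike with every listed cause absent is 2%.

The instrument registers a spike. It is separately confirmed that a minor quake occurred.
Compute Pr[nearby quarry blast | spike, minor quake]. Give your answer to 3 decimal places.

Under noisy-OR, P(spike | causes) = 1 − (1−0.02)·∏(1−qᵢ) over the active causes.
Weight on nearby quarry blast=true, given the evidence: 0.93385*0.067 = 0.062568
Denominator P(spike | minor quake): 0.853*0.933 + 0.93385*0.067 = 0.858417
Posterior = 0.062568 / 0.858417 ≈ 0.073

Pr[nearby quarry blast | spike, minor quake] ≈ 0.073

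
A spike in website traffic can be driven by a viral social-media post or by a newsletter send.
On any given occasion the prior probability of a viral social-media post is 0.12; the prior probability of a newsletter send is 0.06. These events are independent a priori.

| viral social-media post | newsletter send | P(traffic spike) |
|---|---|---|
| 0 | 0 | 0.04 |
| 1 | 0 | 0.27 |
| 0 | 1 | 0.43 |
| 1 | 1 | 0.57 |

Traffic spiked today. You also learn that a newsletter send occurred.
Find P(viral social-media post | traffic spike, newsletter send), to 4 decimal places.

By total probability over both values of viral social-media post:
  P(traffic spike | newsletter send) = 0.43·0.88 + 0.57·0.12
        = 0.378400 + 0.068400 = 0.446800
Configurations with viral social-media post contribute 0.068400, so
  P(viral social-media post | traffic spike, newsletter send) = 0.068400 / 0.446800 ≈ 0.1531

P(viral social-media post | traffic spike, newsletter send) ≈ 0.1531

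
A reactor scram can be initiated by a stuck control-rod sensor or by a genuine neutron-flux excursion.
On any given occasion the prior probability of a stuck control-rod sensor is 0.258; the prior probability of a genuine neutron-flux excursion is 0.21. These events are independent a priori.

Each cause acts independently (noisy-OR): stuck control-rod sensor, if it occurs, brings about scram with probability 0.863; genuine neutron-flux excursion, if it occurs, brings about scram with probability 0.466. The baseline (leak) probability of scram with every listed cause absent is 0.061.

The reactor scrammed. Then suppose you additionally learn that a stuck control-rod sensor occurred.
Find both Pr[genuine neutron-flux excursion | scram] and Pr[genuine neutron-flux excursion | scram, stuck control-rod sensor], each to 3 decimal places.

Pr[genuine neutron-flux excursion | scram] ≈ 0.375; Pr[genuine neutron-flux excursion | scram, stuck control-rod sensor] ≈ 0.221

Under noisy-OR, P(scram | causes) = 1 − (1−0.061)·∏(1−qᵢ) over the active causes.
Weight on genuine neutron-flux excursion=true, given the evidence: 0.077688 + 0.050458 = 0.128146
Normalizer over all consistent configurations: 0.061·0.742·0.79 + 0.498574·0.742·0.21 + 0.871357·0.258·0.79 + 0.931305·0.258·0.21 = 0.341503
Posterior = 0.128146 / 0.341503 ≈ 0.375

With the extra evidence:
For the numerator, keep only genuine neutron-flux excursion=true terms: 0.931305*0.21 = 0.195574
The normalizing constant is 0.871357*0.79 + 0.931305*0.21 = 0.883946
Posterior = 0.195574 / 0.883946 ≈ 0.221
The drop from 0.375 to 0.221 is the explaining-away (discounting) effect.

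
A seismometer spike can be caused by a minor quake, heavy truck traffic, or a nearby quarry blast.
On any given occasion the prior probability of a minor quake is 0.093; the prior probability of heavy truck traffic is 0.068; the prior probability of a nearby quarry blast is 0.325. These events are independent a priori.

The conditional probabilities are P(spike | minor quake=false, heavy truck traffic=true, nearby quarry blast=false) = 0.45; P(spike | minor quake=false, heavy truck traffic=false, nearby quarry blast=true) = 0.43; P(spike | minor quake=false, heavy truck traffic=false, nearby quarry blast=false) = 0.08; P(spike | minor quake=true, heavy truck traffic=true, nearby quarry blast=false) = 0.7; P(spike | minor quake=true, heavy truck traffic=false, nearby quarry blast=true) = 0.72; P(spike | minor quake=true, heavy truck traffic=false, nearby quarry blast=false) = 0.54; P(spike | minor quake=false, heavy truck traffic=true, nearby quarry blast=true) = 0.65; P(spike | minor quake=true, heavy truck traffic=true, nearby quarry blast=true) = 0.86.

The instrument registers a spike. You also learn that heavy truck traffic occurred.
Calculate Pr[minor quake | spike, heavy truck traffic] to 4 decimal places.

Pr[minor quake | spike, heavy truck traffic] ≈ 0.1302

P(spike | heavy truck traffic) = 0.45×0.907×0.675 + 0.65×0.907×0.325 + 0.7×0.093×0.675 + 0.86×0.093×0.325 = 0.275501 + 0.191604 + 0.043942 + 0.025993 = 0.537040
Restricting to configurations with minor quake present: 0.043942 + 0.025993 = 0.069935.
Hence the posterior is 0.069935/0.537040 ≈ 0.1302.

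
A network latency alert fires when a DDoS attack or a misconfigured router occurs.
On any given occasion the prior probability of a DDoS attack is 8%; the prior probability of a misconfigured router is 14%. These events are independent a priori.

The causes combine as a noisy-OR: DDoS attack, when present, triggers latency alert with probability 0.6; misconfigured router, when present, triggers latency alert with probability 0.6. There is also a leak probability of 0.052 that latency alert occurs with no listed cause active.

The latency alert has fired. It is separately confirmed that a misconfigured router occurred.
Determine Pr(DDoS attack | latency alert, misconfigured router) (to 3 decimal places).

Under noisy-OR, P(latency alert | causes) = 1 − (1−0.052)·∏(1−qᵢ) over the active causes.
Sum P(latency alert|·) weighted by the priors over both values of DDoS attack:
  P(latency alert | misconfigured router) = 0.6208*0.92 + 0.84832*0.08
        = 0.571136 + 0.067866 = 0.639002
Configurations with DDoS attack contribute 0.067866, so
  P(DDoS attack | latency alert, misconfigured router) = 0.067866 / 0.639002 ≈ 0.106

Pr(DDoS attack | latency alert, misconfigured router) ≈ 0.106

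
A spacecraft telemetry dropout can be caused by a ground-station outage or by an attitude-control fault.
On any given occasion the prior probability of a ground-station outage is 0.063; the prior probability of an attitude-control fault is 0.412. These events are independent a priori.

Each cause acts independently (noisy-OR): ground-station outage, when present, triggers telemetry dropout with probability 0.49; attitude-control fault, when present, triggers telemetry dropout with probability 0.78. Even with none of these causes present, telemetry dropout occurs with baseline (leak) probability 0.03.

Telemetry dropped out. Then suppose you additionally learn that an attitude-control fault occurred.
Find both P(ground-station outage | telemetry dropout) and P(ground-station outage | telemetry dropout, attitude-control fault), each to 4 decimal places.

Under noisy-OR, P(telemetry dropout | causes) = 1 − (1−0.03)·∏(1−qᵢ) over the active causes.
P(telemetry dropout) = 0.03·0.937·0.588 + 0.7866·0.937·0.412 + 0.5053·0.063·0.588 + 0.891166·0.063·0.412 = 0.016529 + 0.303662 + 0.018718 + 0.023131 = 0.362040
Restricting to configurations with ground-station outage present: 0.018718 + 0.023131 = 0.041849.
Hence the posterior is 0.041849/0.362040 ≈ 0.1156.

Now condition on the additional information:
P(telemetry dropout | attitude-control fault) = 0.7866·0.937 + 0.891166·0.063 = 0.737044 + 0.056143 = 0.793187
The ground-station outage-present share is 0.891166·0.063 = 0.056143.
So P(ground-station outage | telemetry dropout, attitude-control fault) = 0.056143/0.793187 ≈ 0.0708.

P(ground-station outage | telemetry dropout) ≈ 0.1156; P(ground-station outage | telemetry dropout, attitude-control fault) ≈ 0.0708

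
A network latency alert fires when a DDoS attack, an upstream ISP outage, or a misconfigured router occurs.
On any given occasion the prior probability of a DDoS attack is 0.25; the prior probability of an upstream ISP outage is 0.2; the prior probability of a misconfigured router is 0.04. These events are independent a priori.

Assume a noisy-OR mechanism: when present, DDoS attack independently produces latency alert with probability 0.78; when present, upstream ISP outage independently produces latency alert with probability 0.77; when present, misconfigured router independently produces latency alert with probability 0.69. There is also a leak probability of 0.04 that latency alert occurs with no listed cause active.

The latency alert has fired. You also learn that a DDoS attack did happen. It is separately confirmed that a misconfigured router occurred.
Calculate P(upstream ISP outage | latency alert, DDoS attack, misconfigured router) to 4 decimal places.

P(upstream ISP outage | latency alert, DDoS attack, misconfigured router) ≈ 0.2085

Under noisy-OR, P(latency alert | causes) = 1 − (1−0.04)·∏(1−qᵢ) over the active causes.
Numerator (weight on configurations with upstream ISP outage): 0.984941*0.2 = 0.196988
Denominator P(latency alert | DDoS attack, misconfigured router): 0.934528*0.8 + 0.984941*0.2 = 0.944610
P(upstream ISP outage | latency alert, DDoS attack, misconfigured router) = 0.196988/0.944610 ≈ 0.2085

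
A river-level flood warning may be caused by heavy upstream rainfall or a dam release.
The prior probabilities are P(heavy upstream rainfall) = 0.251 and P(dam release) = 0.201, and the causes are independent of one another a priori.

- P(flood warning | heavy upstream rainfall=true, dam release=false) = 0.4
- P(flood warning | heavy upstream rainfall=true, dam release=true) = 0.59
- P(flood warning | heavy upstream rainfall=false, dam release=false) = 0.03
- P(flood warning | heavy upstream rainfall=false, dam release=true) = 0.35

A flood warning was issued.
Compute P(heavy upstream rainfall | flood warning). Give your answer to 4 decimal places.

Sum P(flood warning|·) weighted by the priors over the 4 (heavy upstream rainfall, dam release) configurations:
  P(flood warning) = 0.03*0.749*0.799 + 0.35*0.749*0.201 + 0.4*0.251*0.799 + 0.59*0.251*0.201
        = 0.017954 + 0.052692 + 0.080220 + 0.029766 = 0.180632
Configurations with heavy upstream rainfall contribute 0.109986, so
  P(heavy upstream rainfall | flood warning) = 0.109986 / 0.180632 ≈ 0.6089

P(heavy upstream rainfall | flood warning) ≈ 0.6089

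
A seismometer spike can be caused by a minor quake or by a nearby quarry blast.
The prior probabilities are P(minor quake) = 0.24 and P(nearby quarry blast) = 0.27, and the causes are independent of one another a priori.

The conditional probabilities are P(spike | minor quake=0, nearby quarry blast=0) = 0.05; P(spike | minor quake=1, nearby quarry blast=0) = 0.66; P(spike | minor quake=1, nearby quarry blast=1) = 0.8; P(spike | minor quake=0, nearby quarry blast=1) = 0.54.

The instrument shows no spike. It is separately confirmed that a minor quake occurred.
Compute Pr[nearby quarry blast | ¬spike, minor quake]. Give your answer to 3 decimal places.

Pr[nearby quarry blast | ¬spike, minor quake] ≈ 0.179

P(¬spike | minor quake) = 0.34*0.73 + 0.2*0.27 = 0.248200 + 0.054000 = 0.302200
Of this, 0.054000 comes from 0.2*0.27 (the nearby quarry blast=true cases).
So P(nearby quarry blast | ¬spike, minor quake) = 0.054000/0.302200 ≈ 0.179.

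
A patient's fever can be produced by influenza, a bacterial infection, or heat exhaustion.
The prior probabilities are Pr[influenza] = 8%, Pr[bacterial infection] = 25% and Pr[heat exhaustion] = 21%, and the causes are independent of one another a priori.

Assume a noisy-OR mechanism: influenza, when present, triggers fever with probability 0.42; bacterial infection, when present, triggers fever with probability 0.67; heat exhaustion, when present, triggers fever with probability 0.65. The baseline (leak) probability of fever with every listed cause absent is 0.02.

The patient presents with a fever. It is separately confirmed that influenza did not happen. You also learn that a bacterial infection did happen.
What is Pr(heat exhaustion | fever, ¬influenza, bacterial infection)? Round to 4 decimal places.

Under noisy-OR, P(fever | causes) = 1 − (1−0.02)·∏(1−qᵢ) over the active causes.
P(fever | ¬influenza, bacterial infection) = 0.6766·0.79 + 0.88681·0.21 = 0.534514 + 0.186230 = 0.720744
Restricting to configurations with heat exhaustion present: 0.88681·0.21 = 0.186230.
P(heat exhaustion | fever, ¬influenza, bacterial infection) = 0.186230 / 0.720744 ≈ 0.2584

Pr(heat exhaustion | fever, ¬influenza, bacterial infection) ≈ 0.2584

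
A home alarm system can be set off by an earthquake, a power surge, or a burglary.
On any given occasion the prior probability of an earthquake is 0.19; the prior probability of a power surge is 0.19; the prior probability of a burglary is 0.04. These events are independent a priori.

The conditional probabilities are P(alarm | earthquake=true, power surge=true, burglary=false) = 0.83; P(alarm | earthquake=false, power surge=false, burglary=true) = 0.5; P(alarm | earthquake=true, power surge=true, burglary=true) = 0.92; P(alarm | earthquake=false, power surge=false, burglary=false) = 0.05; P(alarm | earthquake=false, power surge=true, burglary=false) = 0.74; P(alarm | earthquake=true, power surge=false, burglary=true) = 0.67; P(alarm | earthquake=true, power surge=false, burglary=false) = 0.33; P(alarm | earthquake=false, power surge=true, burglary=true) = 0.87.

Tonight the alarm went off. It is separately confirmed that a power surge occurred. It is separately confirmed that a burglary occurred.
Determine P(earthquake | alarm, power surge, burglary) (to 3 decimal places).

P(alarm | power surge, burglary) = 0.87*0.81 + 0.92*0.19 = 0.704700 + 0.174800 = 0.879500
Restricting to configurations with earthquake present: 0.92*0.19 = 0.174800.
Hence the posterior is 0.174800/0.879500 ≈ 0.199.

P(earthquake | alarm, power surge, burglary) ≈ 0.199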